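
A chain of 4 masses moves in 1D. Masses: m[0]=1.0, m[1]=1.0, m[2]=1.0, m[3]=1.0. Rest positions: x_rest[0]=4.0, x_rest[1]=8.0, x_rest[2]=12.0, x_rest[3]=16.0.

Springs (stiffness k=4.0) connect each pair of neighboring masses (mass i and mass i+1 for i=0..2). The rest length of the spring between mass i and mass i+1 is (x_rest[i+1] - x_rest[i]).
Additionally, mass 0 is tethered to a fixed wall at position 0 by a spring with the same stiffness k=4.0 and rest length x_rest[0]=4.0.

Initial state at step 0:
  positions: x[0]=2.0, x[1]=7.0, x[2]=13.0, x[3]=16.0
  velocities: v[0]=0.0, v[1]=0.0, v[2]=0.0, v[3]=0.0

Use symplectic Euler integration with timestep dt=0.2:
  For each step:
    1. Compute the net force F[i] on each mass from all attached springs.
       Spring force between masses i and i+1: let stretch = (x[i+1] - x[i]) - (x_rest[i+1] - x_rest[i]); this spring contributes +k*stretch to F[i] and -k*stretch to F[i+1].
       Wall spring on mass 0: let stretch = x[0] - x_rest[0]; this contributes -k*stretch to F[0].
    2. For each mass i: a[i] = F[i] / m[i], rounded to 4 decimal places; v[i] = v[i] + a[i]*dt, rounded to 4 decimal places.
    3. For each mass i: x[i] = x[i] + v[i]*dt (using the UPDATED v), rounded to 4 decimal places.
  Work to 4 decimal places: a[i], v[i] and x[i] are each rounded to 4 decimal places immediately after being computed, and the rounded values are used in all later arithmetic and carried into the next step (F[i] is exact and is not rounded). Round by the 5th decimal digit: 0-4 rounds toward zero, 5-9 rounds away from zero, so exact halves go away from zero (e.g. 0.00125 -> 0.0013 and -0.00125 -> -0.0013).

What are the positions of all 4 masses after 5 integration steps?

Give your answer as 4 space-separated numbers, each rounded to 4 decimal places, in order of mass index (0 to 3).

Step 0: x=[2.0000 7.0000 13.0000 16.0000] v=[0.0000 0.0000 0.0000 0.0000]
Step 1: x=[2.4800 7.1600 12.5200 16.1600] v=[2.4000 0.8000 -2.4000 0.8000]
Step 2: x=[3.3120 7.4288 11.7648 16.3776] v=[4.1600 1.3440 -3.7760 1.0880]
Step 3: x=[4.2728 7.7327 11.0539 16.4972] v=[4.8038 1.5194 -3.5546 0.5978]
Step 4: x=[5.1035 8.0144 10.6825 16.3858] v=[4.1535 1.4084 -1.8569 -0.5568]
Step 5: x=[5.5834 8.2572 10.7968 16.0019] v=[2.3994 1.2142 0.5713 -1.9194]

Answer: 5.5834 8.2572 10.7968 16.0019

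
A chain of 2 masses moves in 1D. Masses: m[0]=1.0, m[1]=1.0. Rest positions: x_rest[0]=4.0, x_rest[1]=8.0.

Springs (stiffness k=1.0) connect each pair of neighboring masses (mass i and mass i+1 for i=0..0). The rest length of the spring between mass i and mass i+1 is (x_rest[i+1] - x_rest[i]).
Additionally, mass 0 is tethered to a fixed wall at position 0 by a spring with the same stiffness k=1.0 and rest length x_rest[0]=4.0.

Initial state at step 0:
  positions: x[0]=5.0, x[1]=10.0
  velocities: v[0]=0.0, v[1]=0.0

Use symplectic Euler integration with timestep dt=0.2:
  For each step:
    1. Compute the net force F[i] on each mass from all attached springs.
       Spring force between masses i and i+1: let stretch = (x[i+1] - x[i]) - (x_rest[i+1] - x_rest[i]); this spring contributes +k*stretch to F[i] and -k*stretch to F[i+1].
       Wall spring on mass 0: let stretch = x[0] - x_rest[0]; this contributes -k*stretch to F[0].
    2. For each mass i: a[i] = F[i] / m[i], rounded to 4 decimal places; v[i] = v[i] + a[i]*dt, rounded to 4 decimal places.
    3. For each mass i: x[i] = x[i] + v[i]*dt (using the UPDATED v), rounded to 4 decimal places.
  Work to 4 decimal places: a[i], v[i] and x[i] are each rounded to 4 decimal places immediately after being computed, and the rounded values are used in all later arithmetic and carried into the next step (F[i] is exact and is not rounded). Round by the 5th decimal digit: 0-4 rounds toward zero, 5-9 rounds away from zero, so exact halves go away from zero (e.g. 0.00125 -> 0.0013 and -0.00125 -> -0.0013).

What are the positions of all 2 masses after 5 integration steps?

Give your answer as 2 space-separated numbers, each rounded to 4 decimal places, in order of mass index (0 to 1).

Answer: 4.9492 9.4526

Derivation:
Step 0: x=[5.0000 10.0000] v=[0.0000 0.0000]
Step 1: x=[5.0000 9.9600] v=[0.0000 -0.2000]
Step 2: x=[4.9984 9.8816] v=[-0.0080 -0.3920]
Step 3: x=[4.9922 9.7679] v=[-0.0310 -0.5686]
Step 4: x=[4.9773 9.6232] v=[-0.0743 -0.7237]
Step 5: x=[4.9492 9.4526] v=[-0.1406 -0.8529]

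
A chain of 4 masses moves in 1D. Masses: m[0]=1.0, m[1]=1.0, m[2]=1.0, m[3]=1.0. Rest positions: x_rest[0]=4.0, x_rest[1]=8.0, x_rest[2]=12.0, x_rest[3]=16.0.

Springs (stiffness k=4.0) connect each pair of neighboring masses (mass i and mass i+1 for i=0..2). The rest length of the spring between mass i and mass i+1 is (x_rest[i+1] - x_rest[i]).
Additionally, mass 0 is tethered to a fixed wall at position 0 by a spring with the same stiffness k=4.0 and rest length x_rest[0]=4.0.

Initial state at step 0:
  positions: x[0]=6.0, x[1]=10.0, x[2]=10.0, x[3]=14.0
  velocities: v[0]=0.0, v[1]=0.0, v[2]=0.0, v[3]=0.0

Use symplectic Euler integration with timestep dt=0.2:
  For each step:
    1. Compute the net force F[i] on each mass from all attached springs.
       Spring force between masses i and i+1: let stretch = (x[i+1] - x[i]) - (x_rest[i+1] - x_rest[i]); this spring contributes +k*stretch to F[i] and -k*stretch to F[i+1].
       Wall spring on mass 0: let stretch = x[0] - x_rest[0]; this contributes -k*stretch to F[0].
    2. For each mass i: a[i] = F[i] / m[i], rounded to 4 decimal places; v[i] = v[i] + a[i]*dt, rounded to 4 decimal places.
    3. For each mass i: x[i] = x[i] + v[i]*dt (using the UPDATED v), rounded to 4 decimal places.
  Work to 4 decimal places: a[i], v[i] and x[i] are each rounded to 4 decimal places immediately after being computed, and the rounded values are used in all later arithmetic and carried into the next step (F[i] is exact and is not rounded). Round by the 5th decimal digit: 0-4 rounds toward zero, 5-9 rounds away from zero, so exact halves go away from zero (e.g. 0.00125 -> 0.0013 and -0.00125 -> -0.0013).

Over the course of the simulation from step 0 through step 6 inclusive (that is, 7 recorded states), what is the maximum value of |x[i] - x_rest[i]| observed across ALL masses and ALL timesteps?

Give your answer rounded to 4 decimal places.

Answer: 2.5778

Derivation:
Step 0: x=[6.0000 10.0000 10.0000 14.0000] v=[0.0000 0.0000 0.0000 0.0000]
Step 1: x=[5.6800 9.3600 10.6400 14.0000] v=[-1.6000 -3.2000 3.2000 0.0000]
Step 2: x=[5.0400 8.3360 11.6128 14.1024] v=[-3.2000 -5.1200 4.8640 0.5120]
Step 3: x=[4.1210 7.3089 12.4596 14.4465] v=[-4.5952 -5.1354 4.2342 1.7203]
Step 4: x=[3.0527 6.5959 12.8002 15.1127] v=[-5.3417 -3.5652 1.7032 3.3308]
Step 5: x=[2.0628 6.3086 12.5182 16.0489] v=[-4.9493 -1.4363 -1.4102 4.6808]
Step 6: x=[1.4222 6.3355 11.8075 17.0601] v=[-3.2029 0.1347 -3.5533 5.0562]
Max displacement = 2.5778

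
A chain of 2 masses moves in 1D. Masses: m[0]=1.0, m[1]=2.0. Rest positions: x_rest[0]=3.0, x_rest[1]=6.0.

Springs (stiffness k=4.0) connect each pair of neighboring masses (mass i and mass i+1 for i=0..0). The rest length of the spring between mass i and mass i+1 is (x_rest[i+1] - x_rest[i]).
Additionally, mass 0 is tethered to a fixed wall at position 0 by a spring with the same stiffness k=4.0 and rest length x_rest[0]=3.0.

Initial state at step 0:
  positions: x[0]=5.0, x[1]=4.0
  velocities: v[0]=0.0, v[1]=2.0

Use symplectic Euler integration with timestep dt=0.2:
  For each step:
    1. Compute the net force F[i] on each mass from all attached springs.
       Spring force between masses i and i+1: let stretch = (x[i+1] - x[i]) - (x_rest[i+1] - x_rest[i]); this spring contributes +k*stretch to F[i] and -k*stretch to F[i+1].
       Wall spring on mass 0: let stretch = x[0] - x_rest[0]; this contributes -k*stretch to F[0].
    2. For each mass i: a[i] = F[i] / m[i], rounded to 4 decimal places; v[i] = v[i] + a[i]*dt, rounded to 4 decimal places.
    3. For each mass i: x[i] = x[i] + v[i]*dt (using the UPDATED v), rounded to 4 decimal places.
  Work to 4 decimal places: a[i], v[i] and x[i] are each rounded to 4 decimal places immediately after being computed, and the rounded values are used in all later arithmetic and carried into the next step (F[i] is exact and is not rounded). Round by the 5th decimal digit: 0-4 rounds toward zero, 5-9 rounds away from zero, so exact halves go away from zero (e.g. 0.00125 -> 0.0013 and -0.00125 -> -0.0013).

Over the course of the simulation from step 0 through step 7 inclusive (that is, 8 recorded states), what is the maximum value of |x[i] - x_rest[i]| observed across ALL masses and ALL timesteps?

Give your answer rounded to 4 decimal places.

Answer: 2.5979

Derivation:
Step 0: x=[5.0000 4.0000] v=[0.0000 2.0000]
Step 1: x=[4.0400 4.7200] v=[-4.8000 3.6000]
Step 2: x=[2.5424 5.6256] v=[-7.4880 4.5280]
Step 3: x=[1.1313 6.5245] v=[-7.0554 4.4947]
Step 4: x=[0.4021 7.2320] v=[-3.6459 3.5374]
Step 5: x=[0.7014 7.6331] v=[1.4963 2.0054]
Step 6: x=[1.9975 7.7196] v=[6.4805 0.4327]
Step 7: x=[3.8895 7.5884] v=[9.4602 -0.6561]
Max displacement = 2.5979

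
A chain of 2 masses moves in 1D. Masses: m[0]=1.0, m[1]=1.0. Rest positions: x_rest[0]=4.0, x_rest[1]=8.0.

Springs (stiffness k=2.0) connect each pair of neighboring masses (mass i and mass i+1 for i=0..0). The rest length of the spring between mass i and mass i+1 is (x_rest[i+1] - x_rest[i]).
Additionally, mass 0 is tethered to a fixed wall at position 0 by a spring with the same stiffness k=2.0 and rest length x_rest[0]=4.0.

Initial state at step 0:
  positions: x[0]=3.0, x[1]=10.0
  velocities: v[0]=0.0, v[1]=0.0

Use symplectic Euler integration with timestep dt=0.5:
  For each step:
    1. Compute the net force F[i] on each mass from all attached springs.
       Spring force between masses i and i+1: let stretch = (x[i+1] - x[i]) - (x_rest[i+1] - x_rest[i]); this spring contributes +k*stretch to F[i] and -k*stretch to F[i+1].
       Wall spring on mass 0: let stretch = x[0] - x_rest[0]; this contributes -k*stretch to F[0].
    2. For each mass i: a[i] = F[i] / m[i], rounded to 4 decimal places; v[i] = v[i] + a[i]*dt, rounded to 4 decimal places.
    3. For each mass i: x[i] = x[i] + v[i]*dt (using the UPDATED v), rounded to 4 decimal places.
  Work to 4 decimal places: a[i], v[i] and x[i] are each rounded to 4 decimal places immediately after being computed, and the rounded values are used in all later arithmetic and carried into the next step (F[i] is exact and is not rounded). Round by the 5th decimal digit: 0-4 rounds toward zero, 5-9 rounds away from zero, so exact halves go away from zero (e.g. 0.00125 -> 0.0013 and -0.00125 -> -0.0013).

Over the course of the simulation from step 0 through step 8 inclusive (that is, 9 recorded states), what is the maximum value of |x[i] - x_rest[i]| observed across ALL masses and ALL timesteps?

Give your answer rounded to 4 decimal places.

Answer: 2.2812

Derivation:
Step 0: x=[3.0000 10.0000] v=[0.0000 0.0000]
Step 1: x=[5.0000 8.5000] v=[4.0000 -3.0000]
Step 2: x=[6.2500 7.2500] v=[2.5000 -2.5000]
Step 3: x=[4.8750 7.5000] v=[-2.7500 0.5000]
Step 4: x=[2.3750 8.4375] v=[-5.0000 1.8750]
Step 5: x=[1.7188 8.3438] v=[-1.3125 -0.1875]
Step 6: x=[3.5157 6.9376] v=[3.5937 -2.8125]
Step 7: x=[5.2657 5.8204] v=[3.4999 -2.2344]
Step 8: x=[4.6602 6.4259] v=[-1.2111 1.2109]
Max displacement = 2.2812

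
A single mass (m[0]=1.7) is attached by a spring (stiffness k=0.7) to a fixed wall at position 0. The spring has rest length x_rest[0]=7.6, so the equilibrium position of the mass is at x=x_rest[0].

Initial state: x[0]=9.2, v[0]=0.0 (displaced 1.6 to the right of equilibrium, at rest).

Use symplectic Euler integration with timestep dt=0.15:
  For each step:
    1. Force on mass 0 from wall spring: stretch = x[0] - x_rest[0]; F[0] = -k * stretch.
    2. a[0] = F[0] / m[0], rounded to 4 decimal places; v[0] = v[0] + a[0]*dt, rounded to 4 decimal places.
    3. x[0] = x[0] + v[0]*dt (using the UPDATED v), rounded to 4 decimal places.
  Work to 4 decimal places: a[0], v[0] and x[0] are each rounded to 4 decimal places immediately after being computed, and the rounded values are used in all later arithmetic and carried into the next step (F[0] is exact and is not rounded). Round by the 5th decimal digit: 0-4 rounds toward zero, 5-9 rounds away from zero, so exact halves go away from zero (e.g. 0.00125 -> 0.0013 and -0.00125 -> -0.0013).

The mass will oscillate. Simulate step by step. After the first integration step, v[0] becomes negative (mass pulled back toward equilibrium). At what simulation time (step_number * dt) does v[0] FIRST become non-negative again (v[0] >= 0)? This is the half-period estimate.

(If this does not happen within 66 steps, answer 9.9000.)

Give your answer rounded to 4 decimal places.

Answer: 4.9500

Derivation:
Step 0: x=[9.2000] v=[0.0000]
Step 1: x=[9.1852] v=[-0.0988]
Step 2: x=[9.1557] v=[-0.1967]
Step 3: x=[9.1118] v=[-0.2928]
Step 4: x=[9.0539] v=[-0.3862]
Step 5: x=[8.9825] v=[-0.4760]
Step 6: x=[8.8983] v=[-0.5614]
Step 7: x=[8.8021] v=[-0.6416]
Step 8: x=[8.6947] v=[-0.7159]
Step 9: x=[8.5772] v=[-0.7835]
Step 10: x=[8.4506] v=[-0.8439]
Step 11: x=[8.3161] v=[-0.8964]
Step 12: x=[8.1750] v=[-0.9406]
Step 13: x=[8.0286] v=[-0.9761]
Step 14: x=[7.8782] v=[-1.0026]
Step 15: x=[7.7252] v=[-1.0198]
Step 16: x=[7.5711] v=[-1.0275]
Step 17: x=[7.4172] v=[-1.0257]
Step 18: x=[7.2650] v=[-1.0144]
Step 19: x=[7.1159] v=[-0.9937]
Step 20: x=[6.9713] v=[-0.9638]
Step 21: x=[6.8326] v=[-0.9250]
Step 22: x=[6.7010] v=[-0.8776]
Step 23: x=[6.5777] v=[-0.8221]
Step 24: x=[6.4639] v=[-0.7590]
Step 25: x=[6.3606] v=[-0.6888]
Step 26: x=[6.2688] v=[-0.6123]
Step 27: x=[6.1893] v=[-0.5301]
Step 28: x=[6.1229] v=[-0.4430]
Step 29: x=[6.0701] v=[-0.3518]
Step 30: x=[6.0315] v=[-0.2573]
Step 31: x=[6.0074] v=[-0.1604]
Step 32: x=[5.9981] v=[-0.0620]
Step 33: x=[6.0036] v=[0.0369]
First v>=0 after going negative at step 33, time=4.9500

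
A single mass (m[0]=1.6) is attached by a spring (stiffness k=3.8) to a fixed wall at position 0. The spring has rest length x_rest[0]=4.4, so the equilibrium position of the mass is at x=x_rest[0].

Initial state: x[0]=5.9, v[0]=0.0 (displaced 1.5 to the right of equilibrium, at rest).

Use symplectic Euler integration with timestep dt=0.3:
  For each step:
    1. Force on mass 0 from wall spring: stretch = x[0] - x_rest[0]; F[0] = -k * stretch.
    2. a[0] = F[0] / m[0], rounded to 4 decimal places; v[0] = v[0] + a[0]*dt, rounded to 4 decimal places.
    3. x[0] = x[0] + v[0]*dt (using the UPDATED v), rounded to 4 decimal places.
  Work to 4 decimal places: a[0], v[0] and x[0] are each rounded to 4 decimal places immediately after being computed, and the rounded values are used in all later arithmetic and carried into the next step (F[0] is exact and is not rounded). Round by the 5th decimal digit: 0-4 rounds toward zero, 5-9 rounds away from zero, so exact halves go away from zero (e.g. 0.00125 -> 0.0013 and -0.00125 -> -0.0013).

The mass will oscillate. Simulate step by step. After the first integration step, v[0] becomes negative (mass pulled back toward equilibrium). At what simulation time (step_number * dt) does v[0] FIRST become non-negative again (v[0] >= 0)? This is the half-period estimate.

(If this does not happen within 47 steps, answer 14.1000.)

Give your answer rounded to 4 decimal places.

Answer: 2.1000

Derivation:
Step 0: x=[5.9000] v=[0.0000]
Step 1: x=[5.5794] v=[-1.0688]
Step 2: x=[5.0067] v=[-1.9091]
Step 3: x=[4.3043] v=[-2.3414]
Step 4: x=[3.6223] v=[-2.2732]
Step 5: x=[3.1066] v=[-1.7191]
Step 6: x=[2.8673] v=[-0.7976]
Step 7: x=[2.9557] v=[0.2945]
First v>=0 after going negative at step 7, time=2.1000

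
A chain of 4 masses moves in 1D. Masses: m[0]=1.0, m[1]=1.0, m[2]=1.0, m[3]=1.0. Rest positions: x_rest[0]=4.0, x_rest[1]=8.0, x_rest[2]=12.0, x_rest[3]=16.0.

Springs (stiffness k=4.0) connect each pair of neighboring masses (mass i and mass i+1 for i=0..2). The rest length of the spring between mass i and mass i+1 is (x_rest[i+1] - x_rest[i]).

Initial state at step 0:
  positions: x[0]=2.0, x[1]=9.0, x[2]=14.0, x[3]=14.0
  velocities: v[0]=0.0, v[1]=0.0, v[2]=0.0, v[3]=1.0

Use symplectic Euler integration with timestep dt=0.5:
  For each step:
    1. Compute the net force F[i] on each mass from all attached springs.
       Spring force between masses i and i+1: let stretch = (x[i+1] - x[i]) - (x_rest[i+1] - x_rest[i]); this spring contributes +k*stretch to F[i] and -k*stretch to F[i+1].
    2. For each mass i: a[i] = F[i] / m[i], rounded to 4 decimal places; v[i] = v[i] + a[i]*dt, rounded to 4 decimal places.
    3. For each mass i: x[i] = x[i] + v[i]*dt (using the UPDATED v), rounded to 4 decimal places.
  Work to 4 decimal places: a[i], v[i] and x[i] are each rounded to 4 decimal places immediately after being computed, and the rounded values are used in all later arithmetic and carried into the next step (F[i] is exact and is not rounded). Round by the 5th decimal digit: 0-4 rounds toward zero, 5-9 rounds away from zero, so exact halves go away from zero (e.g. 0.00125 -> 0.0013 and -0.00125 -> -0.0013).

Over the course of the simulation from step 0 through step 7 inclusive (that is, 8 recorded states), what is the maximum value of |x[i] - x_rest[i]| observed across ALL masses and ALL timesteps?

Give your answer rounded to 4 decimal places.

Answer: 3.0000

Derivation:
Step 0: x=[2.0000 9.0000 14.0000 14.0000] v=[0.0000 0.0000 0.0000 1.0000]
Step 1: x=[5.0000 7.0000 9.0000 18.5000] v=[6.0000 -4.0000 -10.0000 9.0000]
Step 2: x=[6.0000 5.0000 11.5000 17.5000] v=[2.0000 -4.0000 5.0000 -2.0000]
Step 3: x=[2.0000 10.5000 13.5000 14.5000] v=[-8.0000 11.0000 4.0000 -6.0000]
Step 4: x=[2.5000 10.5000 13.5000 14.5000] v=[1.0000 0.0000 0.0000 0.0000]
Step 5: x=[7.0000 5.5000 11.5000 17.5000] v=[9.0000 -10.0000 -4.0000 6.0000]
Step 6: x=[6.0000 8.0000 9.5000 18.5000] v=[-2.0000 5.0000 -4.0000 2.0000]
Step 7: x=[3.0000 10.0000 15.0000 14.5000] v=[-6.0000 4.0000 11.0000 -8.0000]
Max displacement = 3.0000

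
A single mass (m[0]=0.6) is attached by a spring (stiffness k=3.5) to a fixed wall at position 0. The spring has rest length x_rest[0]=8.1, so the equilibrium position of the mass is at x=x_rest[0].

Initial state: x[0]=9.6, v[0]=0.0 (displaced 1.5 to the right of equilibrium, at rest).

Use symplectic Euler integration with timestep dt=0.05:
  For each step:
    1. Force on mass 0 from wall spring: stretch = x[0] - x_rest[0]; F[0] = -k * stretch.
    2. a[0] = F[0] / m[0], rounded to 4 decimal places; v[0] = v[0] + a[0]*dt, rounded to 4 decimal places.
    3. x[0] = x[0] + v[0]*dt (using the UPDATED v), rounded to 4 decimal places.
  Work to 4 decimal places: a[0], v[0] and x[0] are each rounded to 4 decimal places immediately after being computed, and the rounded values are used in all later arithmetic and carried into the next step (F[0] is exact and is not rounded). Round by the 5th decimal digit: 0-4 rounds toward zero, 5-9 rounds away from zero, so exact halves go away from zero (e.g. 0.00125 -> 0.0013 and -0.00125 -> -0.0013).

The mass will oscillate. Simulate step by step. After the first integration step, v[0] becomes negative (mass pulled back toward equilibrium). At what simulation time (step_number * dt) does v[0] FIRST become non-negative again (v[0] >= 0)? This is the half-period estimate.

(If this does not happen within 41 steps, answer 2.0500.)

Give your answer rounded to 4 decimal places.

Step 0: x=[9.6000] v=[0.0000]
Step 1: x=[9.5781] v=[-0.4375]
Step 2: x=[9.5347] v=[-0.8686]
Step 3: x=[9.4703] v=[-1.2871]
Step 4: x=[9.3860] v=[-1.6868]
Step 5: x=[9.2829] v=[-2.0619]
Step 6: x=[9.1626] v=[-2.4069]
Step 7: x=[9.0268] v=[-2.7168]
Step 8: x=[8.8774] v=[-2.9871]
Step 9: x=[8.7167] v=[-3.2138]
Step 10: x=[8.5470] v=[-3.3937]
Step 11: x=[8.3708] v=[-3.5241]
Step 12: x=[8.1906] v=[-3.6031]
Step 13: x=[8.0091] v=[-3.6295]
Step 14: x=[7.8290] v=[-3.6030]
Step 15: x=[7.6528] v=[-3.5240]
Step 16: x=[7.4831] v=[-3.3936]
Step 17: x=[7.3224] v=[-3.2137]
Step 18: x=[7.1731] v=[-2.9869]
Step 19: x=[7.0373] v=[-2.7166]
Step 20: x=[6.9170] v=[-2.4066]
Step 21: x=[6.8139] v=[-2.0616]
Step 22: x=[6.7296] v=[-1.6865]
Step 23: x=[6.6653] v=[-1.2868]
Step 24: x=[6.6219] v=[-0.8683]
Step 25: x=[6.6000] v=[-0.4372]
Step 26: x=[6.6000] v=[0.0003]
First v>=0 after going negative at step 26, time=1.3000

Answer: 1.3000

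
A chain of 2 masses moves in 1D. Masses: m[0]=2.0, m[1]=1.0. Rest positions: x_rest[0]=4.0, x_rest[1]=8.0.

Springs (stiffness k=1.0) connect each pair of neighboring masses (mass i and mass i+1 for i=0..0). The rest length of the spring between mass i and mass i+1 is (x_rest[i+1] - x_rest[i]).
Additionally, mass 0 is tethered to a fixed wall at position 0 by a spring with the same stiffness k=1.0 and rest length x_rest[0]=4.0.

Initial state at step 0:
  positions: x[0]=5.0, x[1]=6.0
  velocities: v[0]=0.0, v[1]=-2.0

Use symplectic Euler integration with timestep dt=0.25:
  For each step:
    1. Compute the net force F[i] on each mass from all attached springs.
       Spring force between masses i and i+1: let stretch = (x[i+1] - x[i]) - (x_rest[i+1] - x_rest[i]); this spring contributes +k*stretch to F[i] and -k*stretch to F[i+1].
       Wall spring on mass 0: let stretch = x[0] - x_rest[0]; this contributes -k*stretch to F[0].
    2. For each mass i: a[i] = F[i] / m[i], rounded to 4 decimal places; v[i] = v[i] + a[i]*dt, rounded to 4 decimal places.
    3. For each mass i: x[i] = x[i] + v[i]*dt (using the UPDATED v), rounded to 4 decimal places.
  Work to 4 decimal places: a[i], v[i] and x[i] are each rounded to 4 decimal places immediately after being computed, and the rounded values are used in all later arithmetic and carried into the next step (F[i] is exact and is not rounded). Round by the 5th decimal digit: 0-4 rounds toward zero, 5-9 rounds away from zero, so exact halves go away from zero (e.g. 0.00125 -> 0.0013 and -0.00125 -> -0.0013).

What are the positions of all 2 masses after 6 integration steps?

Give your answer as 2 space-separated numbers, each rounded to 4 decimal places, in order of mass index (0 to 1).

Answer: 2.7710 6.6754

Derivation:
Step 0: x=[5.0000 6.0000] v=[0.0000 -2.0000]
Step 1: x=[4.8750 5.6875] v=[-0.5000 -1.2500]
Step 2: x=[4.6231 5.5742] v=[-1.0078 -0.4531]
Step 3: x=[4.2564 5.6515] v=[-1.4668 0.3091]
Step 4: x=[3.8003 5.8916] v=[-1.8245 0.9603]
Step 5: x=[3.2908 6.2510] v=[-2.0381 1.4375]
Step 6: x=[2.7710 6.6754] v=[-2.0794 1.6975]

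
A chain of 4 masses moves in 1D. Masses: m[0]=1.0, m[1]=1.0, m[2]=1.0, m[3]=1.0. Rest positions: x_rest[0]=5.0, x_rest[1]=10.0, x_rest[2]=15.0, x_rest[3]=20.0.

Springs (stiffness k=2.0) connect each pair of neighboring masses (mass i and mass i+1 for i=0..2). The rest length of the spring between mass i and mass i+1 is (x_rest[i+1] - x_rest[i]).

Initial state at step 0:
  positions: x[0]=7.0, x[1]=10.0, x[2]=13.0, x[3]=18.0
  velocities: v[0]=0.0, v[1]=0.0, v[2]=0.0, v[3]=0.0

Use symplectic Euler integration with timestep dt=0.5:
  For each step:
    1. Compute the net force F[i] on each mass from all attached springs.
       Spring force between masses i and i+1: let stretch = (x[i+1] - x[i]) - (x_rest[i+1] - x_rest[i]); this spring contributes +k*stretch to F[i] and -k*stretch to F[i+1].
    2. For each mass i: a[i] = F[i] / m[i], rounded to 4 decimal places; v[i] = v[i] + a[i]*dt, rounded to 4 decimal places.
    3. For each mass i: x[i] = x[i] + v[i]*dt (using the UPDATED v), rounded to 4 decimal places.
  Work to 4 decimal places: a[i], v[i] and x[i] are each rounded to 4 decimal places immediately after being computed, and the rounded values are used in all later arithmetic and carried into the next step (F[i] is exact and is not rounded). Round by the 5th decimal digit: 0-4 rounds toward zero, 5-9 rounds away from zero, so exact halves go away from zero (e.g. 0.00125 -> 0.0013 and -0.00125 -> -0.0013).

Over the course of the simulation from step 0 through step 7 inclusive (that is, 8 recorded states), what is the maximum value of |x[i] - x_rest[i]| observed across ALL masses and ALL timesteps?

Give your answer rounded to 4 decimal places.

Answer: 2.2500

Derivation:
Step 0: x=[7.0000 10.0000 13.0000 18.0000] v=[0.0000 0.0000 0.0000 0.0000]
Step 1: x=[6.0000 10.0000 14.0000 18.0000] v=[-2.0000 0.0000 2.0000 0.0000]
Step 2: x=[4.5000 10.0000 15.0000 18.5000] v=[-3.0000 0.0000 2.0000 1.0000]
Step 3: x=[3.2500 9.7500 15.2500 19.7500] v=[-2.5000 -0.5000 0.5000 2.5000]
Step 4: x=[2.7500 9.0000 15.0000 21.2500] v=[-1.0000 -1.5000 -0.5000 3.0000]
Step 5: x=[2.8750 8.1250 14.8750 22.1250] v=[0.2500 -1.7500 -0.2500 1.7500]
Step 6: x=[3.1250 8.0000 15.0000 21.8750] v=[0.5000 -0.2500 0.2500 -0.5000]
Step 7: x=[3.3125 8.9375 15.0625 20.6875] v=[0.3750 1.8750 0.1250 -2.3750]
Max displacement = 2.2500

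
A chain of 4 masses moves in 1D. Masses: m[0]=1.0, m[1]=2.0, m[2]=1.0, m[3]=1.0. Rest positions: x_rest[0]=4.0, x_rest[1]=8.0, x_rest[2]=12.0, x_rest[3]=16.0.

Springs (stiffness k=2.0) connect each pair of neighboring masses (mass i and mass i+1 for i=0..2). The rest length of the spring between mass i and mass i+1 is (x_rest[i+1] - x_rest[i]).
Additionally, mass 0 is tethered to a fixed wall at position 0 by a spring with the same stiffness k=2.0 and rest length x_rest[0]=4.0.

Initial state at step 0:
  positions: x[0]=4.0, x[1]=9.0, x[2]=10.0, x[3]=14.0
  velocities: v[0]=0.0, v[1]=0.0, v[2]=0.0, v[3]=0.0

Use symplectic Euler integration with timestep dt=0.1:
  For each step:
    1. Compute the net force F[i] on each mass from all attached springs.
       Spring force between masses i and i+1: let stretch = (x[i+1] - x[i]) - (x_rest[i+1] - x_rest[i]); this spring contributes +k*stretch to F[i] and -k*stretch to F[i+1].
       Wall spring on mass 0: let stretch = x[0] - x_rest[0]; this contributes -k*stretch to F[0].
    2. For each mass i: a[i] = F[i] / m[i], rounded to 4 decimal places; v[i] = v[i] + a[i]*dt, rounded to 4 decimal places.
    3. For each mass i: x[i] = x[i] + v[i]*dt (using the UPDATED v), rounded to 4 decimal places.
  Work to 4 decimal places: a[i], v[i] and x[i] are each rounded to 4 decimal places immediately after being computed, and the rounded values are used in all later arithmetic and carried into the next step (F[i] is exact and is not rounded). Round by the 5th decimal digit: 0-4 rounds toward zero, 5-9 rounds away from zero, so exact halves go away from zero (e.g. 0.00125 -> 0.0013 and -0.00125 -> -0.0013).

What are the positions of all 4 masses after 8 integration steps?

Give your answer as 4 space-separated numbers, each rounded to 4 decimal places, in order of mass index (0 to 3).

Answer: 4.4259 7.8611 11.5679 14.2141

Derivation:
Step 0: x=[4.0000 9.0000 10.0000 14.0000] v=[0.0000 0.0000 0.0000 0.0000]
Step 1: x=[4.0200 8.9600 10.0600 14.0000] v=[0.2000 -0.4000 0.6000 0.0000]
Step 2: x=[4.0584 8.8816 10.1768 14.0012] v=[0.3840 -0.7840 1.1680 0.0120]
Step 3: x=[4.1121 8.7679 10.3442 14.0059] v=[0.5370 -1.1368 1.6738 0.0471]
Step 4: x=[4.1767 8.6234 10.5533 14.0174] v=[0.6457 -1.4448 2.0909 0.1148]
Step 5: x=[4.2467 8.4538 10.7931 14.0396] v=[0.6997 -1.6965 2.3977 0.2220]
Step 6: x=[4.3159 8.2655 11.0510 14.0769] v=[0.6918 -1.8833 2.5791 0.3727]
Step 7: x=[4.3778 8.0655 11.3137 14.1337] v=[0.6185 -1.9997 2.6272 0.5675]
Step 8: x=[4.4259 7.8611 11.5679 14.2141] v=[0.4805 -2.0437 2.5416 0.8035]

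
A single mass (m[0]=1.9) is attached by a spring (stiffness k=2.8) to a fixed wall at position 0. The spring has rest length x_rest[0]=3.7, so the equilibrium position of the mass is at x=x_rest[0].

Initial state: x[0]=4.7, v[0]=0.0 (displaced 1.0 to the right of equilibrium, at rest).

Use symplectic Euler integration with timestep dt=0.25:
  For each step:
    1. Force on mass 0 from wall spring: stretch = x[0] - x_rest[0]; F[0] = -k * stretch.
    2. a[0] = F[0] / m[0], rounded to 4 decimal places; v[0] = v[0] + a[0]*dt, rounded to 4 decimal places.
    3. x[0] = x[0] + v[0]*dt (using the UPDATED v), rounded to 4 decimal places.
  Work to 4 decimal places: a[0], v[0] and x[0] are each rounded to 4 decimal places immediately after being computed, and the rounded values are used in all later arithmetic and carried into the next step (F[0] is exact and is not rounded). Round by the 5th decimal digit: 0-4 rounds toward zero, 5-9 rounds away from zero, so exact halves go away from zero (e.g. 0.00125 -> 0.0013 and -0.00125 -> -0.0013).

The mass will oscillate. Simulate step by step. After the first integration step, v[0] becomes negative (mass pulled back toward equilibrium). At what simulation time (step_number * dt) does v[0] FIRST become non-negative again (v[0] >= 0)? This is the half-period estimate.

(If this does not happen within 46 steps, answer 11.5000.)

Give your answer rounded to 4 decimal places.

Answer: 2.7500

Derivation:
Step 0: x=[4.7000] v=[0.0000]
Step 1: x=[4.6079] v=[-0.3684]
Step 2: x=[4.4322] v=[-0.7029]
Step 3: x=[4.1890] v=[-0.9727]
Step 4: x=[3.9008] v=[-1.1529]
Step 5: x=[3.5941] v=[-1.2269]
Step 6: x=[3.2971] v=[-1.1879]
Step 7: x=[3.0372] v=[-1.0395]
Step 8: x=[2.8384] v=[-0.7953]
Step 9: x=[2.7189] v=[-0.4779]
Step 10: x=[2.6898] v=[-0.1165]
Step 11: x=[2.7537] v=[0.2557]
First v>=0 after going negative at step 11, time=2.7500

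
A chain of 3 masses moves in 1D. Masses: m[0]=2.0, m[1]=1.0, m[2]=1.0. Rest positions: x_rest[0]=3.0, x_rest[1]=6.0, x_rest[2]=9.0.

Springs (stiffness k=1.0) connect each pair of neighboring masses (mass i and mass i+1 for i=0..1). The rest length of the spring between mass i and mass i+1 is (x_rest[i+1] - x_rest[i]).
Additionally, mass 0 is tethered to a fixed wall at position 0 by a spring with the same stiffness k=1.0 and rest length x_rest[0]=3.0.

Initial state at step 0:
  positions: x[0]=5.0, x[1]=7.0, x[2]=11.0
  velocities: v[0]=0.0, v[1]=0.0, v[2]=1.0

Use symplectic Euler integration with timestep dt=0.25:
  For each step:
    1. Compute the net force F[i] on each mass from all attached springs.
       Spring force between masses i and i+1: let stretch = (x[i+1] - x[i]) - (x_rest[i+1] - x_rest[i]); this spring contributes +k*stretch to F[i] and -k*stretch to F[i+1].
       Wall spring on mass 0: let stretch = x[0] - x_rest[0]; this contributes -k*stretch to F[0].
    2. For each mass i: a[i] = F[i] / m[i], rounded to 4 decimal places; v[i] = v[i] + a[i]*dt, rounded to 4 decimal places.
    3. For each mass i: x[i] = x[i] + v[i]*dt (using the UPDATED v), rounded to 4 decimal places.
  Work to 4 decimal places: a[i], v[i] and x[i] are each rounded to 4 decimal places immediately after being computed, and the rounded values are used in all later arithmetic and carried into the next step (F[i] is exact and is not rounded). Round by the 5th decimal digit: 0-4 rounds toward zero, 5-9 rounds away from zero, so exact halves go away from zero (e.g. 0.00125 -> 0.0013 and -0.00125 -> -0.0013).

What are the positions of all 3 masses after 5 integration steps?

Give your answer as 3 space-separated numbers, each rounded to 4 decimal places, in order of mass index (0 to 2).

Step 0: x=[5.0000 7.0000 11.0000] v=[0.0000 0.0000 1.0000]
Step 1: x=[4.9063 7.1250 11.1875] v=[-0.3750 0.5000 0.7500]
Step 2: x=[4.7286 7.3653 11.3086] v=[-0.7110 0.9610 0.4844]
Step 3: x=[4.4855 7.6872 11.3708] v=[-0.9725 1.2877 0.2486]
Step 4: x=[4.2023 8.0393 11.3902] v=[-1.1330 1.4082 0.0777]
Step 5: x=[3.9076 8.3610 11.3877] v=[-1.1787 1.2867 -0.0100]

Answer: 3.9076 8.3610 11.3877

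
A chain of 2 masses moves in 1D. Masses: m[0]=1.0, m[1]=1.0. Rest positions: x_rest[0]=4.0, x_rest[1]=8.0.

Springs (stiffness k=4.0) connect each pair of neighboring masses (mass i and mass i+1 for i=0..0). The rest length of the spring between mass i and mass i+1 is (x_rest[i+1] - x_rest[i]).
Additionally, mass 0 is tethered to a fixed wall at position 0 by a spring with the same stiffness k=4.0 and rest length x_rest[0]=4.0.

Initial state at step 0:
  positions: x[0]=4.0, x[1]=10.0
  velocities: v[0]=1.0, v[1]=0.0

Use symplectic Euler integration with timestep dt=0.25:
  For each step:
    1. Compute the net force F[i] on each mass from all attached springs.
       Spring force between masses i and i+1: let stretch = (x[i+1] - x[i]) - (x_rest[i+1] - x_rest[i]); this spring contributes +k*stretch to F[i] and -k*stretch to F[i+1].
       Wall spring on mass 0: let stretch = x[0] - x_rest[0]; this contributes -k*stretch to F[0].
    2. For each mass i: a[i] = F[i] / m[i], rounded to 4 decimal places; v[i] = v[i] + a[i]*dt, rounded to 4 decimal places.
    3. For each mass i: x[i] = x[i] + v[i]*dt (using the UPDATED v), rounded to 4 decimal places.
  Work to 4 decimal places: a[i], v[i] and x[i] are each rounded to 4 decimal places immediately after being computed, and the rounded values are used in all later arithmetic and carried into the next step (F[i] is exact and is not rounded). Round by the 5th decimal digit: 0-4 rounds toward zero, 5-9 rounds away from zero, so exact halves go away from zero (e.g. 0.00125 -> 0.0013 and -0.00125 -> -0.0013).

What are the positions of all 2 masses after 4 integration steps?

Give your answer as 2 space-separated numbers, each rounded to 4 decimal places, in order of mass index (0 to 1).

Step 0: x=[4.0000 10.0000] v=[1.0000 0.0000]
Step 1: x=[4.7500 9.5000] v=[3.0000 -2.0000]
Step 2: x=[5.5000 8.8125] v=[3.0000 -2.7500]
Step 3: x=[5.7031 8.2969] v=[0.8125 -2.0625]
Step 4: x=[5.1289 8.1328] v=[-2.2968 -0.6563]

Answer: 5.1289 8.1328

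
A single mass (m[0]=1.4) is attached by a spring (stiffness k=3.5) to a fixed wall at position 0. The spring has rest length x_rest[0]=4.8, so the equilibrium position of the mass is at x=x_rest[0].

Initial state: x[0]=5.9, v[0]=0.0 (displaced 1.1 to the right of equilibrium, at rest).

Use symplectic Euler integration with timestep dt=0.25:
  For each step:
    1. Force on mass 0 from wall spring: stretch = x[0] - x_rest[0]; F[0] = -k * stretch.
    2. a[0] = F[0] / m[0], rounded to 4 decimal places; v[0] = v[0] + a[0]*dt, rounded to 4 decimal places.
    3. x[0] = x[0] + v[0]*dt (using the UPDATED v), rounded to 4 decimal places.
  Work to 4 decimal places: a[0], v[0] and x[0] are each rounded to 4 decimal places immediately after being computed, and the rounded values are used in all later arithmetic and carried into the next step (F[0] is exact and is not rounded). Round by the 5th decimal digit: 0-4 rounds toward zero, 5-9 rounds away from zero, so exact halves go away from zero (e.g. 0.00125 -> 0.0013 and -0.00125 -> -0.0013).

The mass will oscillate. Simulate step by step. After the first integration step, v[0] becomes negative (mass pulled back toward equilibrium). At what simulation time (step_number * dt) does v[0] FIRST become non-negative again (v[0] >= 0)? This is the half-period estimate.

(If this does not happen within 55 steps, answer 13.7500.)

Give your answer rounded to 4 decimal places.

Answer: 2.0000

Derivation:
Step 0: x=[5.9000] v=[0.0000]
Step 1: x=[5.7281] v=[-0.6875]
Step 2: x=[5.4112] v=[-1.2676]
Step 3: x=[4.9988] v=[-1.6496]
Step 4: x=[4.5553] v=[-1.7739]
Step 5: x=[4.1501] v=[-1.6210]
Step 6: x=[3.8464] v=[-1.2148]
Step 7: x=[3.6917] v=[-0.6188]
Step 8: x=[3.7102] v=[0.0739]
First v>=0 after going negative at step 8, time=2.0000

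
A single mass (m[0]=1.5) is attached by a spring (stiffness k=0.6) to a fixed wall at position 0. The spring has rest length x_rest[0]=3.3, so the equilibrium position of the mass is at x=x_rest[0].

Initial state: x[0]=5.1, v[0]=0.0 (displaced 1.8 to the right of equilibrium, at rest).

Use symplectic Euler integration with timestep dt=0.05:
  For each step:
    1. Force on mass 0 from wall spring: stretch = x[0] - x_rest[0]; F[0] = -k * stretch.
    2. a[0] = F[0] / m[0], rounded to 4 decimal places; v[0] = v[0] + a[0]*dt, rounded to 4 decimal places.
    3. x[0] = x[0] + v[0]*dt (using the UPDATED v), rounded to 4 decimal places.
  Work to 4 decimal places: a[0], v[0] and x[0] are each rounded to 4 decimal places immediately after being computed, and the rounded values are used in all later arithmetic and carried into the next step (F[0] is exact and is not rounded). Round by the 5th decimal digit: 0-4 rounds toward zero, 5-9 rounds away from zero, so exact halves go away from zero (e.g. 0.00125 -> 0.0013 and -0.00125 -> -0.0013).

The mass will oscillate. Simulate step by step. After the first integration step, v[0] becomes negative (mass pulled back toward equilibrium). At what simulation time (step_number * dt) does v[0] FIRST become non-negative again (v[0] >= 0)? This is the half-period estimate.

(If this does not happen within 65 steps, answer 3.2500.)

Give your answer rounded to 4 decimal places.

Step 0: x=[5.1000] v=[0.0000]
Step 1: x=[5.0982] v=[-0.0360]
Step 2: x=[5.0946] v=[-0.0720]
Step 3: x=[5.0892] v=[-0.1079]
Step 4: x=[5.0820] v=[-0.1437]
Step 5: x=[5.0730] v=[-0.1793]
Step 6: x=[5.0623] v=[-0.2148]
Step 7: x=[5.0498] v=[-0.2500]
Step 8: x=[5.0356] v=[-0.2850]
Step 9: x=[5.0196] v=[-0.3197]
Step 10: x=[5.0019] v=[-0.3541]
Step 11: x=[4.9825] v=[-0.3881]
Step 12: x=[4.9614] v=[-0.4218]
Step 13: x=[4.9387] v=[-0.4550]
Step 14: x=[4.9143] v=[-0.4878]
Step 15: x=[4.8883] v=[-0.5201]
Step 16: x=[4.8607] v=[-0.5519]
Step 17: x=[4.8315] v=[-0.5831]
Step 18: x=[4.8008] v=[-0.6137]
Step 19: x=[4.7686] v=[-0.6437]
Step 20: x=[4.7349] v=[-0.6731]
Step 21: x=[4.6998] v=[-0.7018]
Step 22: x=[4.6633] v=[-0.7298]
Step 23: x=[4.6254] v=[-0.7571]
Step 24: x=[4.5862] v=[-0.7836]
Step 25: x=[4.5457] v=[-0.8093]
Step 26: x=[4.5040] v=[-0.8342]
Step 27: x=[4.4611] v=[-0.8583]
Step 28: x=[4.4170] v=[-0.8815]
Step 29: x=[4.3718] v=[-0.9038]
Step 30: x=[4.3255] v=[-0.9252]
Step 31: x=[4.2782] v=[-0.9457]
Step 32: x=[4.2299] v=[-0.9653]
Step 33: x=[4.1807] v=[-0.9839]
Step 34: x=[4.1306] v=[-1.0015]
Step 35: x=[4.0797] v=[-1.0181]
Step 36: x=[4.0280] v=[-1.0337]
Step 37: x=[3.9756] v=[-1.0483]
Step 38: x=[3.9225] v=[-1.0618]
Step 39: x=[3.8688] v=[-1.0743]
Step 40: x=[3.8145] v=[-1.0857]
Step 41: x=[3.7597] v=[-1.0960]
Step 42: x=[3.7044] v=[-1.1052]
Step 43: x=[3.6487] v=[-1.1133]
Step 44: x=[3.5927] v=[-1.1203]
Step 45: x=[3.5364] v=[-1.1262]
Step 46: x=[3.4799] v=[-1.1309]
Step 47: x=[3.4232] v=[-1.1345]
Step 48: x=[3.3664] v=[-1.1370]
Step 49: x=[3.3095] v=[-1.1383]
Step 50: x=[3.2526] v=[-1.1385]
Step 51: x=[3.1957] v=[-1.1376]
Step 52: x=[3.1389] v=[-1.1355]
Step 53: x=[3.0823] v=[-1.1323]
Step 54: x=[3.0259] v=[-1.1279]
Step 55: x=[2.9698] v=[-1.1224]
Step 56: x=[2.9140] v=[-1.1158]
Step 57: x=[2.8586] v=[-1.1081]
Step 58: x=[2.8036] v=[-1.0993]
Step 59: x=[2.7491] v=[-1.0894]
Step 60: x=[2.6952] v=[-1.0784]
Step 61: x=[2.6419] v=[-1.0663]
Step 62: x=[2.5892] v=[-1.0531]
Step 63: x=[2.5373] v=[-1.0389]
Step 64: x=[2.4861] v=[-1.0236]
Step 65: x=[2.4357] v=[-1.0073]
v[0] did not become non-negative within 65 steps; using fallback time=3.2500

Answer: 3.2500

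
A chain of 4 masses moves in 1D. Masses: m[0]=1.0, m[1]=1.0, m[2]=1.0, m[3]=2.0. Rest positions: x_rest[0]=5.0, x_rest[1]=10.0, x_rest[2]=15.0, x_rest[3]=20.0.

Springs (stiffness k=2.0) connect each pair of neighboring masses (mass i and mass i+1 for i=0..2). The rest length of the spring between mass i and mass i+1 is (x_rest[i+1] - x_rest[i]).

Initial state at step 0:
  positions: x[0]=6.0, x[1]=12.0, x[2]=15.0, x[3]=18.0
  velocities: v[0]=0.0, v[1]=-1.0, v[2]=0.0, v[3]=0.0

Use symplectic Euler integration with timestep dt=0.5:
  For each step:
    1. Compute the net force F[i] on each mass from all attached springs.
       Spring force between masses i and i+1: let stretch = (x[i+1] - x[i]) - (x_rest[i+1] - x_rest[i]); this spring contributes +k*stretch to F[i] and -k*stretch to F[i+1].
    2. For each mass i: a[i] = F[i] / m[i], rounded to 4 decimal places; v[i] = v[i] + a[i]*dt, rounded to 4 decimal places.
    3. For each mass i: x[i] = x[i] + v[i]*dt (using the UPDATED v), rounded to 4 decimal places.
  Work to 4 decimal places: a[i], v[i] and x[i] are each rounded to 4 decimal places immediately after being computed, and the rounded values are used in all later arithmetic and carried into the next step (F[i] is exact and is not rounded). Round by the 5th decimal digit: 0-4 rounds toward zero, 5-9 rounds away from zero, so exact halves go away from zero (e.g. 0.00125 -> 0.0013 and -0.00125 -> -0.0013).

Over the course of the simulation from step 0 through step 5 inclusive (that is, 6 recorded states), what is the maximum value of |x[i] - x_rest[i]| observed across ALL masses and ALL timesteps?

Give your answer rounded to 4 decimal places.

Step 0: x=[6.0000 12.0000 15.0000 18.0000] v=[0.0000 -1.0000 0.0000 0.0000]
Step 1: x=[6.5000 10.0000 15.0000 18.5000] v=[1.0000 -4.0000 0.0000 1.0000]
Step 2: x=[6.2500 8.7500 14.2500 19.3750] v=[-0.5000 -2.5000 -1.5000 1.7500]
Step 3: x=[4.7500 9.0000 13.3125 20.2188] v=[-3.0000 0.5000 -1.8750 1.6875]
Step 4: x=[2.8750 9.2813 13.6719 20.5860] v=[-3.7500 0.5625 0.7188 0.7344]
Step 5: x=[1.7032 8.5547 15.2931 20.4747] v=[-2.3437 -1.4532 3.2423 -0.2227]
Max displacement = 3.2968

Answer: 3.2968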